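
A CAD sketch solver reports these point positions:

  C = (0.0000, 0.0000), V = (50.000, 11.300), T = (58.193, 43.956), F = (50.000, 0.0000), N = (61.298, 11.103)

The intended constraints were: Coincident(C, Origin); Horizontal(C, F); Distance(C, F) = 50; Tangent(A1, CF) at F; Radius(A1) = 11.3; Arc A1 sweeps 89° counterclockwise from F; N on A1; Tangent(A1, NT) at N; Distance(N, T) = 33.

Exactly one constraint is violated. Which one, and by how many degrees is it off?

Tangent(A1, NT) at N — off by 6.40°.

C = (0.00, 0.00) ✓; C.y = 0.00, F.y = 0.00 ✓; |CF| = 50.00 ✓; ∠(VF, FC) = 90.00° ✓; |VF| = 11.30 ✓; bearing(V→N) − bearing(V→F) = 89.00° ✓; |VN| = 11.30 ✓; ∠(VN, NT) = 83.60° ✗; |NT| = 33.00 ✓.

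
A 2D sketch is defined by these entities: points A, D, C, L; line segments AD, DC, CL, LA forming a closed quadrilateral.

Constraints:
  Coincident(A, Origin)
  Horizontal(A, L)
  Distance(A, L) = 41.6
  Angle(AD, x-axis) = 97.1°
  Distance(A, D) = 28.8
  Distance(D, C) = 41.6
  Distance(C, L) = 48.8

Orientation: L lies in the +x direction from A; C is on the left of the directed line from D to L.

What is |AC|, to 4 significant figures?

58.42

Checks: A = (0.00, 0.00) ✓; |DC| = 41.60 ✓; |CL| = 48.80 ✓.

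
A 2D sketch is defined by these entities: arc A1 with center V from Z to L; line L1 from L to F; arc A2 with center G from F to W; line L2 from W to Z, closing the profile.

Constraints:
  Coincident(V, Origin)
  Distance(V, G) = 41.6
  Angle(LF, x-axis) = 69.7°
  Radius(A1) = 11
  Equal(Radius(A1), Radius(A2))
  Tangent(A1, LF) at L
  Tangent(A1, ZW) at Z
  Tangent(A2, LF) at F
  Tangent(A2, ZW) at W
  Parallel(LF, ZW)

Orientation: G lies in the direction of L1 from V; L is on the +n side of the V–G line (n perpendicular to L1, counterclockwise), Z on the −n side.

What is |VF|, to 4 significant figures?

43.03

The slot axis is L1's direction at 69.7°, so u = (cos 69.7°, sin 69.7°) = (0.3469, 0.9379) and n = (−sin 69.7°, cos 69.7°) = (-0.9379, 0.3469). V is at the origin and G lies 41.6 along u from V, so G = 41.6·u = (14.43, 39.02). Tangency of A1 to both parallel lines with radius 11.0 puts L and Z at V ± 11.0·n: L = (-10.32, 3.816), Z = (10.32, -3.816). Equal radii place F and W the same way about G: F = G + 11.0·n = (4.116, 42.83), W = G − 11.0·n = (24.75, 35.20). Then |VF| = |F − V| = 43.03.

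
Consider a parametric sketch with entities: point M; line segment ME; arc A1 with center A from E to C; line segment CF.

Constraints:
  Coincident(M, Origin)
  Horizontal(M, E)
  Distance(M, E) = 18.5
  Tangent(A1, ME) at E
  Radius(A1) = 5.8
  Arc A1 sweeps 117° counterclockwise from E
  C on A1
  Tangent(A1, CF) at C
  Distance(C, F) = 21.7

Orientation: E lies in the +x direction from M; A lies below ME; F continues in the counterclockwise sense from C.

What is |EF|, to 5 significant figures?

28.160

M is at the origin; M and E share the same y with |ME| = 18.5 and E on the +x side, so E = (18.500, 0.0000). Tangency of A1 to ME means the radius AE is perpendicular to ME, so A = E + (0, -5.8) = (18.500, -5.8000). On A1, E sits at bearing 90° from A; a 117° counterclockwise sweep puts C at bearing 207°, so C = A + 5.8·(cos 207°, sin 207°) = (13.332, -8.4331). Since A1 is tangent to CF there, AC ⟂ CF, so CF runs along (−sin 207°, cos 207°); with |CF| = 21.7, F = (23.184, -27.768). Then |EF| = |F − E| = 28.160.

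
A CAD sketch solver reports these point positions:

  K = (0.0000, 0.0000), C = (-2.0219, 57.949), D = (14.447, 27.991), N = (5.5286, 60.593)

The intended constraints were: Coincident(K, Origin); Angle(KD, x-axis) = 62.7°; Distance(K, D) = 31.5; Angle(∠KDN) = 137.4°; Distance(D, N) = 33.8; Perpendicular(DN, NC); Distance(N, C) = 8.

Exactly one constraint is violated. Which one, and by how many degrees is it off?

Perpendicular(DN, NC) — off by 4.00°.

K = (0.00, 0.00) ✓; KD at 62.70° ✓; |KD| = 31.50 ✓; ∠KDN = 137.4° ✓; |DN| = 33.80 ✓; ∠(DN, NC) = 94.00° ✗; |NC| = 8.000 ✓.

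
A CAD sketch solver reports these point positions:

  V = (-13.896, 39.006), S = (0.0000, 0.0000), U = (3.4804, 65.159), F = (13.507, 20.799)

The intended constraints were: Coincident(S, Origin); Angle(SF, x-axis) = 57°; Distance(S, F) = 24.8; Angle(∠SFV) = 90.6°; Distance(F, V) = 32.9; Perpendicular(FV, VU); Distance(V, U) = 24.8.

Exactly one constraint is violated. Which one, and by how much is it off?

Distance(V, U) = 24.8 — off by 6.60.

S = (0.00, 0.00) ✓; SF at 57.00° ✓; |SF| = 24.80 ✓; ∠SFV = 90.60° ✓; |FV| = 32.90 ✓; ∠(FV, VU) = 90.00° ✓; |VU| = 31.40 ✗.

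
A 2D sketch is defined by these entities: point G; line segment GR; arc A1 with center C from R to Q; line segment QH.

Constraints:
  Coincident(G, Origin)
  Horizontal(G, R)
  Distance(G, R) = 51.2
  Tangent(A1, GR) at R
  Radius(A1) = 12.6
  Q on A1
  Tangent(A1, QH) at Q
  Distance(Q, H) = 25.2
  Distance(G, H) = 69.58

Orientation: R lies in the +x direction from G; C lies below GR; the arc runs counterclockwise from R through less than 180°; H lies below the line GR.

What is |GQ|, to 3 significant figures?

46.0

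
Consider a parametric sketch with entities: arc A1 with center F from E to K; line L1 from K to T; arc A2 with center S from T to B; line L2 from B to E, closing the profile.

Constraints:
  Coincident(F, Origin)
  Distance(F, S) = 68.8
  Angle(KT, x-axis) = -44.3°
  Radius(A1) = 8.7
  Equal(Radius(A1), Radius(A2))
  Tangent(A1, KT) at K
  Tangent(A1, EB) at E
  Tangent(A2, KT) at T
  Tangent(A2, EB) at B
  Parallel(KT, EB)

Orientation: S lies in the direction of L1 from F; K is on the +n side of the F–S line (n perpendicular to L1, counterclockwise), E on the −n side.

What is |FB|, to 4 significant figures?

69.35

The slot axis is L1's direction at -44.3°, so u = (cos -44.3°, sin -44.3°) = (0.7157, -0.6984) and n = (−sin -44.3°, cos -44.3°) = (0.6984, 0.7157). F is at the origin and S lies 68.8 along u from F, so S = 68.8·u = (49.24, -48.05). Tangency of A1 to both parallel lines with radius 8.7 puts K and E at F ± 8.7·n: K = (6.076, 6.227), E = (-6.076, -6.227). Equal radii place T and B the same way about S: T = S + 8.7·n = (55.32, -41.82), B = S − 8.7·n = (43.16, -54.28). Then |FB| = |B − F| = 69.35.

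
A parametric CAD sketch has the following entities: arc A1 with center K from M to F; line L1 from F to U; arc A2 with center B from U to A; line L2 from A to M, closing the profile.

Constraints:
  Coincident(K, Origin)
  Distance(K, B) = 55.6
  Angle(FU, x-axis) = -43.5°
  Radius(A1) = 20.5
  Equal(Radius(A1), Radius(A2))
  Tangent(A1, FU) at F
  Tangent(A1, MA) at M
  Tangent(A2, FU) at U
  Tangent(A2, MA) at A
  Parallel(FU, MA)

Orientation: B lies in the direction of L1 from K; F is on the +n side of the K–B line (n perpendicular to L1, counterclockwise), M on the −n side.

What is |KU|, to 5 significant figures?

59.259

Tangency of A1 to both parallel lines with radius 20.5 puts F and M at K ± 20.5·n: F = (14.111, 14.870), M = (-14.111, -14.870). Equal radii place U and A the same way about B: U = B + 20.5·n = (54.442, -23.402), A = B − 20.5·n = (26.220, -53.143). Then |KU| = |U − K| = 59.259.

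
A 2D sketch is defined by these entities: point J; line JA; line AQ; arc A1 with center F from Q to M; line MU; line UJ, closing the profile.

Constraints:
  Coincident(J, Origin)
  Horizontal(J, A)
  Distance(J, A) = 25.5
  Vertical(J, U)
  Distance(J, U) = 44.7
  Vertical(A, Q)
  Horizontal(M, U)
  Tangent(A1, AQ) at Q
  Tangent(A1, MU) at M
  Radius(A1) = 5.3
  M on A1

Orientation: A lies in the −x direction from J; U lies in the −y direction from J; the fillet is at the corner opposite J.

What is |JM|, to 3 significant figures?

49.1

J is at the origin; J and A share the same y with |JA| = 25.5 and A on the −x side, so A = (-25.5, 0.00). JU is vertical with |JU| = 44.7 and U on the −y side, so U = (0.00, -44.7). The virtual corner opposite J is at (-25.5, -44.7). Since A1 is tangent to AQ there, FQ ⟂ AQ and since A1 is tangent to MU there, FM ⟂ MU, with radius 5.3, so the center F sits 5.3 in from both sides at F = (-20.2, -39.4). That places the tangent points at Q = (-25.5, -39.4) on AQ and M = (-20.2, -44.7) on MU. Then |JM| = |M − J| = 49.1.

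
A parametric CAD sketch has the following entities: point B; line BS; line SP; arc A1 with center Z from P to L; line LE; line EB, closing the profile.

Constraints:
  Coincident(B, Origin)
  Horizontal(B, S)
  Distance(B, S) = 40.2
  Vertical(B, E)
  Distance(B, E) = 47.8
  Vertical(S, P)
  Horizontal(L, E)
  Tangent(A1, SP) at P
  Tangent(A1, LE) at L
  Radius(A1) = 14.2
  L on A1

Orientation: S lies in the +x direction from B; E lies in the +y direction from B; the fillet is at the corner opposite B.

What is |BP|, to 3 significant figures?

52.4

The virtual corner opposite B is at (40.2, 47.8). Since A1 is tangent to SP there, ZP ⟂ SP and the tangent condition forces ZL to be normal to LE, with radius 14.2, so the center Z sits 14.2 in from both sides at Z = (26.0, 33.6). That places the tangent points at P = (40.2, 33.6) on SP and L = (26.0, 47.8) on LE. Then |BP| = |P − B| = 52.4.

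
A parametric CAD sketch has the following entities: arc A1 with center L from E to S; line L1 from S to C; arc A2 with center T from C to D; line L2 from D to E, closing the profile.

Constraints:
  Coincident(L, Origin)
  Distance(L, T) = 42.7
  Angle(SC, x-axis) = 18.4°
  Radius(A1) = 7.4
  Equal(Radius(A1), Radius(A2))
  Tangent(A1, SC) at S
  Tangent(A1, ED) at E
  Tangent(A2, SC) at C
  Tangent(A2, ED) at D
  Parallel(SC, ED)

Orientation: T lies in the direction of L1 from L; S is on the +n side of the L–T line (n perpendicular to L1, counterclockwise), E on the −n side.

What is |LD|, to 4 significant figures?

43.34

Tangency of A1 to both parallel lines with radius 7.4 puts S and E at L ± 7.4·n: S = (-2.336, 7.022), E = (2.336, -7.022). Equal radii place C and D the same way about T: C = T + 7.4·n = (38.18, 20.50), D = T − 7.4·n = (42.85, 6.457). Then |LD| = |D − L| = 43.34.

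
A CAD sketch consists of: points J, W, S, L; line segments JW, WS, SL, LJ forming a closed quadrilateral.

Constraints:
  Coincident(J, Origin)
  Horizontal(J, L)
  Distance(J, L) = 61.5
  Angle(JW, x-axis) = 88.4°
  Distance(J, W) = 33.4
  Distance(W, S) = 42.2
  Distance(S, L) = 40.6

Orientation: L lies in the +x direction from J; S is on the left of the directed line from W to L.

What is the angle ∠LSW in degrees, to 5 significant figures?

113.27°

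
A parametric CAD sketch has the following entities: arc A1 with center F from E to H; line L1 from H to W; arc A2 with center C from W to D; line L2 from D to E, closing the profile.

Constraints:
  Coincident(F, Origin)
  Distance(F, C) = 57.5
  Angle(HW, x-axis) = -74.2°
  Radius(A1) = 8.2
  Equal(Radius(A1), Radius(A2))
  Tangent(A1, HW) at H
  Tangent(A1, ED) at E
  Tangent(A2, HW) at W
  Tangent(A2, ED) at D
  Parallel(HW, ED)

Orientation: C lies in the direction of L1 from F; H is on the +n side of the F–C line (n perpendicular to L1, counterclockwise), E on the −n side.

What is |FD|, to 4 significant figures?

58.08

Tangency of A1 to both parallel lines with radius 8.2 puts H and E at F ± 8.2·n: H = (7.890, 2.233), E = (-7.890, -2.233). Equal radii place W and D the same way about C: W = C + 8.2·n = (23.55, -53.09), D = C − 8.2·n = (7.766, -57.56). Then |FD| = |D − F| = 58.08.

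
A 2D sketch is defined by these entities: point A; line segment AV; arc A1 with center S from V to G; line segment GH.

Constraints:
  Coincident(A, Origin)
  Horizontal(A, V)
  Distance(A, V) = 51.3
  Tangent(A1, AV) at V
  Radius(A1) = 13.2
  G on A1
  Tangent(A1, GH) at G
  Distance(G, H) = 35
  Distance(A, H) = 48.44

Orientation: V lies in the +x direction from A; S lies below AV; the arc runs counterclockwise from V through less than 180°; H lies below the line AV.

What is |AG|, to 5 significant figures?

39.914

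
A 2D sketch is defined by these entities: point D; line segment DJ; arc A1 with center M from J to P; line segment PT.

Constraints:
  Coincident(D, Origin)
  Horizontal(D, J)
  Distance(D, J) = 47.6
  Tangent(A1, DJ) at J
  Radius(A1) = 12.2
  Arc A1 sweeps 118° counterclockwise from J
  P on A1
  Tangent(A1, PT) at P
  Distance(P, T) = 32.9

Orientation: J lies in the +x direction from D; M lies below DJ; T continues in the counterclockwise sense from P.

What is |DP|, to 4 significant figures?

40.96

D is at the origin; D and J share the same y with |DJ| = 47.6 and J on the +x side, so J = (47.60, 0.000). Since A1 is tangent to DJ there, MJ ⟂ DJ, so M = J + (0, -12.2) = (47.60, -12.20). On A1, J sits at bearing 90° from M; a 118° counterclockwise sweep puts P at bearing 208°, so P = M + 12.2·(cos 208°, sin 208°) = (36.83, -17.93). Then |DP| = |P − D| = 40.96.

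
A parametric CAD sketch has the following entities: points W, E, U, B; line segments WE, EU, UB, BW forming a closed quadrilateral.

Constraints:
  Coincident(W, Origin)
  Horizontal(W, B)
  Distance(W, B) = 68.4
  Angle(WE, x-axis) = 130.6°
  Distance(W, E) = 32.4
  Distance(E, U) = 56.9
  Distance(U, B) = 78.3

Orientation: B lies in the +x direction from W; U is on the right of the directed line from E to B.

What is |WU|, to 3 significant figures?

30.0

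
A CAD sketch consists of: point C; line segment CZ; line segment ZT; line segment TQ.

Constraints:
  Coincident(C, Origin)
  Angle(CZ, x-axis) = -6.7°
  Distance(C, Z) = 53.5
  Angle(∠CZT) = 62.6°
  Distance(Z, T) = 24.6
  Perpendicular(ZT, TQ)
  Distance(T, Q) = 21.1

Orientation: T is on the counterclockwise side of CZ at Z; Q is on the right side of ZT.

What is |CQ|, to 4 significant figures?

68.60

C is at the origin; CZ runs at -6.7° with length 53.5, so Z = 53.5·(cos -6.7°, sin -6.7°) = (53.13, -6.242). ∠CZT = 62.6°, so ZT runs at -6.7° + (180° − 62.6°) = 110.7° from the x-axis; with |ZT| = 24.6, T = Z + 24.6·(cos 110.7°, sin 110.7°) = (44.44, 16.77). ZT ⟂ TQ; with |TQ| = 21.1 on the right of ZT, Q = T + 21.1·(0.9354, 0.3535) = (64.18, 24.23). Then |CQ| = |Q − C| = 68.60.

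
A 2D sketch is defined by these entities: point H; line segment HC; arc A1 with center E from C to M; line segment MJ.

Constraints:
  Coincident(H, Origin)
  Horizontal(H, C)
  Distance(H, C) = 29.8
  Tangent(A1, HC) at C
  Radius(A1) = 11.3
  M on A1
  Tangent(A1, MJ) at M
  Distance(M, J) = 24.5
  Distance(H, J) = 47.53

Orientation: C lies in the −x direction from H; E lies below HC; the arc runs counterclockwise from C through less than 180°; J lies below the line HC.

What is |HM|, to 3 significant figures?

43.1

Checks: |EM| = 11.30 ✓; ∠(EM, MJ) = 90.00° ✓; |MJ| = 24.50 ✓; |HJ| = 47.53 ✓.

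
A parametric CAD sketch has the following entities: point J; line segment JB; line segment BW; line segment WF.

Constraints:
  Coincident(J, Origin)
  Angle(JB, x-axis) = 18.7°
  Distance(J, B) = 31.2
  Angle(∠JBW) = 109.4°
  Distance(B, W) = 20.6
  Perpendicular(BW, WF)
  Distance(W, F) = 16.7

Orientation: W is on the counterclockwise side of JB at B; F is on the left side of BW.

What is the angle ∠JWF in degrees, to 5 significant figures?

46.456°

J is at the origin; JB runs at 18.7° with length 31.2, so B = 31.2·(cos 18.7°, sin 18.7°) = (29.553, 10.003). ∠JBW = 109.4°, so BW runs at 18.7° + (180° − 109.4°) = 89.300° from the x-axis; with |BW| = 20.6, W = B + 20.6·(cos 89.300°, sin 89.300°) = (29.805, 30.602). BW ⟂ WF; with |WF| = 16.7 on the left of BW, F = W + 16.7·(-0.99993, 0.012217) = (13.106, 30.806). Then cos ∠JWF = WJ·WF / (|WJ||WF|), giving 46.456°.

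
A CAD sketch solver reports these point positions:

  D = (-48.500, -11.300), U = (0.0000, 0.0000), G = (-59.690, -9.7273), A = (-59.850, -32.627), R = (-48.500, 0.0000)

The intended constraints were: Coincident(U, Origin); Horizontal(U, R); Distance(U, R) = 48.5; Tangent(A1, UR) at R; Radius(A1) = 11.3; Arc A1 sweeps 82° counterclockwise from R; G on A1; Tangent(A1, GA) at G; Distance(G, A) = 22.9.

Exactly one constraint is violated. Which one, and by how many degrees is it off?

Tangent(A1, GA) at G — off by 7.60°.

U = (0.00, 0.00) ✓; U.y = 0.00, R.y = 0.00 ✓; |UR| = 48.50 ✓; ∠(DR, RU) = 90.00° ✓; |DR| = 11.30 ✓; bearing(D→G) − bearing(D→R) = 82.00° ✓; |DG| = 11.30 ✓; ∠(DG, GA) = 82.40° ✗; |GA| = 22.90 ✓.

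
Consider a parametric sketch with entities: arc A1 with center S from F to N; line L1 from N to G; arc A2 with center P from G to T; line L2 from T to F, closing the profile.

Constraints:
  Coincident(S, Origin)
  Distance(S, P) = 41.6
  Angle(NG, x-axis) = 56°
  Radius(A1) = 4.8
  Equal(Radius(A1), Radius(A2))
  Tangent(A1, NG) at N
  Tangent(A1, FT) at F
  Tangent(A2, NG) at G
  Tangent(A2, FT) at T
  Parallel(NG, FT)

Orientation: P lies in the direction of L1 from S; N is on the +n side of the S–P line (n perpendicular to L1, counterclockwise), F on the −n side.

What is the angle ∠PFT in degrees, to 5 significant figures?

6.5819°

The slot axis is L1's direction at 56.0°, so u = (cos 56.0°, sin 56.0°) = (0.55919, 0.82904) and n = (−sin 56.0°, cos 56.0°) = (-0.82904, 0.55919). S is at the origin and P lies 41.6 along u from S, so P = 41.6·u = (23.262, 34.488). Tangency of A1 to both parallel lines with radius 4.8 puts N and F at S ± 4.8·n: N = (-3.9794, 2.6841), F = (3.9794, -2.6841). Equal radii place G and T the same way about P: G = P + 4.8·n = (19.283, 37.172), T = P − 4.8·n = (27.242, 31.804). Then cos ∠PFT = FP·FT / (|FP||FT|), giving 6.5819°.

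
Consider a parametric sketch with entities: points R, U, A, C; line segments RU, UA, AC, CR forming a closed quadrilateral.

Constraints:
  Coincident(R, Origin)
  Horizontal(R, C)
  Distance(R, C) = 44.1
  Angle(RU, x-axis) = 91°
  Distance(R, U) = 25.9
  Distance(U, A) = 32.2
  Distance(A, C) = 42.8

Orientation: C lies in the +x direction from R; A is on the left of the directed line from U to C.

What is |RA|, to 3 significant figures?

49.0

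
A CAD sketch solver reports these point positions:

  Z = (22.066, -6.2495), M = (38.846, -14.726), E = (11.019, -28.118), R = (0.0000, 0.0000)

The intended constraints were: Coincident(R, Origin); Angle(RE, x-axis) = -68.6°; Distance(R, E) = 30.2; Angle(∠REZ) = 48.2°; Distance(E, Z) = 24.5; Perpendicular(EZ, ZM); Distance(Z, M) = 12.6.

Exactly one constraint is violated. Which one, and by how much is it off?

Distance(Z, M) = 12.6 — off by 6.20.

R = (0.00, 0.00) ✓; RE at -68.60° ✓; |RE| = 30.20 ✓; ∠REZ = 48.20° ✓; |EZ| = 24.50 ✓; ∠(EZ, ZM) = 90.00° ✓; |ZM| = 18.80 ✗.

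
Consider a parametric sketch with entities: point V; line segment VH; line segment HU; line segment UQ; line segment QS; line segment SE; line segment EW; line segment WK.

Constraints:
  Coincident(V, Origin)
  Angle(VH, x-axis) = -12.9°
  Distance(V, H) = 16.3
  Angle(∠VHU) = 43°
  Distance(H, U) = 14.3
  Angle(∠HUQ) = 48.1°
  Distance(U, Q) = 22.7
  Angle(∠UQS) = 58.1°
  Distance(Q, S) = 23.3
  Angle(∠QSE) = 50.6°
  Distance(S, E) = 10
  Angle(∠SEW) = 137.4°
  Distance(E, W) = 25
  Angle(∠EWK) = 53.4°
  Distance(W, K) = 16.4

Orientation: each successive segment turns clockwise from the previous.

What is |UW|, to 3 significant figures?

21.4

V is at the origin; VH runs at -12.9° with length 16.3, so H = (15.9, -3.64). ∠VHU = 43.0° gives HU at -150° from the x-axis; with |HU| = 14.3, U = (3.52, -10.8). ∠HUQ = 48.1° gives UQ at 78.2° from the x-axis; with |UQ| = 22.7, Q = (8.16, 11.4). ∠UQS = 58.1° gives QS at -43.7° from the x-axis; with |QS| = 23.3, S = (25.0, -4.69). ∠QSE = 50.6° gives SE at -173° from the x-axis; with |SE| = 10.0, E = (15.1, -5.89). ∠SEW = 137.4° gives EW at 144° from the x-axis; with |EW| = 25.0, W = (-5.23, 8.70). Then |UW| = |W − U| = 21.4.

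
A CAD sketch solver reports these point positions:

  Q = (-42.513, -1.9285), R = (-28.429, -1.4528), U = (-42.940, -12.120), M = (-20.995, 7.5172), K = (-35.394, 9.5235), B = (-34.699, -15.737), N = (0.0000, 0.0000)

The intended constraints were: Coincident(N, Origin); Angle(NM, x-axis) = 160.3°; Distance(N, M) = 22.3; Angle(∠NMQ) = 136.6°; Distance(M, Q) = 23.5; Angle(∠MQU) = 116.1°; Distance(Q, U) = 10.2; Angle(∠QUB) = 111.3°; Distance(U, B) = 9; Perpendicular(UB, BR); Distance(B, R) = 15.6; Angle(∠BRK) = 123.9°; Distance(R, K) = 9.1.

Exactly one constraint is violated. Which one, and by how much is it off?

Distance(R, K) = 9.1 — off by 3.90.

N = (0.00, 0.00) ✓; NM at 160.3° ✓; |NM| = 22.30 ✓; ∠NMQ = 136.6° ✓; |MQ| = 23.50 ✓; ∠MQU = 116.1° ✓; |QU| = 10.20 ✓; ∠QUB = 111.3° ✓; |UB| = 9.000 ✓; ∠(UB, BR) = 90.00° ✓; |BR| = 15.60 ✓; ∠BRK = 123.9° ✓; |RK| = 13.00 ✗.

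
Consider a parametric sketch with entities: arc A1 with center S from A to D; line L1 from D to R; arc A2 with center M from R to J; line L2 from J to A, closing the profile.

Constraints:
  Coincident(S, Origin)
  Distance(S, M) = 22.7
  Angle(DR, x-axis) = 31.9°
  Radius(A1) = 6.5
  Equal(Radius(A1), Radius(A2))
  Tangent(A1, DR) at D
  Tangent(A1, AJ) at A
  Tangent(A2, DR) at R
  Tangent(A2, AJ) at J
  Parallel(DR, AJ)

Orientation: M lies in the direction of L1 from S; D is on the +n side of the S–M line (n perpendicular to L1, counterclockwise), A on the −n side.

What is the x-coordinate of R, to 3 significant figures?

15.8

The slot axis is L1's direction at 31.9°, so u = (cos 31.9°, sin 31.9°) = (0.849, 0.528) and n = (−sin 31.9°, cos 31.9°) = (-0.528, 0.849). S is at the origin and M lies 22.7 along u from S, so M = 22.7·u = (19.3, 12.0). Tangency of A1 to both parallel lines with radius 6.5 puts D and A at S ± 6.5·n: D = (-3.43, 5.52), A = (3.43, -5.52). Equal radii place R and J the same way about M: R = M + 6.5·n = (15.8, 17.5), J = M − 6.5·n = (22.7, 6.48). So R.x = 15.8.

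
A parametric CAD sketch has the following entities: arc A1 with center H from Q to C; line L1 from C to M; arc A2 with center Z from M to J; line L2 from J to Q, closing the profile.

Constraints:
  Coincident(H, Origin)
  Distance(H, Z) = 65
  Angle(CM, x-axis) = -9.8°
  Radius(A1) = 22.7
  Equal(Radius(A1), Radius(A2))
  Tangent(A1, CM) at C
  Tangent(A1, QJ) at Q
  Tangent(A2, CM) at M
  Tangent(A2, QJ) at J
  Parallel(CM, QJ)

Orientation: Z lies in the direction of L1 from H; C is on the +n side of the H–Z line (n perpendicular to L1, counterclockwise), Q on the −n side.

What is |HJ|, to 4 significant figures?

68.85

Tangency of A1 to both parallel lines with radius 22.7 puts C and Q at H ± 22.7·n: C = (3.864, 22.37), Q = (-3.864, -22.37). Equal radii place M and J the same way about Z: M = Z + 22.7·n = (67.92, 11.31), J = Z − 22.7·n = (60.19, -33.43). Then |HJ| = |J − H| = 68.85.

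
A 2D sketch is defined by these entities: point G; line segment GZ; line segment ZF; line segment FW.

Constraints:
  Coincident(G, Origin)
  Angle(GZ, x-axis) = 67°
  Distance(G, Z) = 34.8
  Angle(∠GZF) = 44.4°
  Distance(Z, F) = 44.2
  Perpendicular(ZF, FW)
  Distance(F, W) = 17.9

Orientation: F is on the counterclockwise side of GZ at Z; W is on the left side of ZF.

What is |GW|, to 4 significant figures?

20.38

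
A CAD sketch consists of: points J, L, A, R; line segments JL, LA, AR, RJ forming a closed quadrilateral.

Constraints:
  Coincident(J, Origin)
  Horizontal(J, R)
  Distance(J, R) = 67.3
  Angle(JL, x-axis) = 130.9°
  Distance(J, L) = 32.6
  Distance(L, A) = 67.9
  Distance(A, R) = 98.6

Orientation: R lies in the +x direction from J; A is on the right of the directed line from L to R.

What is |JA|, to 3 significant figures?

48.2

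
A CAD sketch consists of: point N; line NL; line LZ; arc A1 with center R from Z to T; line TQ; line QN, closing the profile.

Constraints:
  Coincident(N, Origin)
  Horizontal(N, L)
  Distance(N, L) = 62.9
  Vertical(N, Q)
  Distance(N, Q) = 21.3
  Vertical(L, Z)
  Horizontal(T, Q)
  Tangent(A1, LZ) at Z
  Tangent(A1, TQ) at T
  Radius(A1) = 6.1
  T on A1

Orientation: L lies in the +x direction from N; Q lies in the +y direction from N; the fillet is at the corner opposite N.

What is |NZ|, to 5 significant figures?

64.711

The virtual corner opposite N is at (62.900, 21.300). A1 meets LZ tangentially, so RZ is at right angles to LZ and the tangent condition forces RT to be normal to TQ, with radius 6.1, so the center R sits 6.1 in from both sides at R = (56.800, 15.200). That places the tangent points at Z = (62.900, 15.200) on LZ and T = (56.800, 21.300) on TQ. Then |NZ| = |Z − N| = 64.711.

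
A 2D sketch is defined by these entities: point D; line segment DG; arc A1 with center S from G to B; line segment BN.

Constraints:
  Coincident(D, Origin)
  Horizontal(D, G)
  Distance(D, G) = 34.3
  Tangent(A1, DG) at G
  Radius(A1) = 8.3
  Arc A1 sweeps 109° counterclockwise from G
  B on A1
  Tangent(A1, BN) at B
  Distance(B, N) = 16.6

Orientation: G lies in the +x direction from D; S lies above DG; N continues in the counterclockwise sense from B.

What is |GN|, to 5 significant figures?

26.809

D is at the origin; DG is horizontal with |DG| = 34.3 and G on the +x side, so G = (34.300, 0.0000). A1 meets DG tangentially, so SG is at right angles to DG, so S = G + (0, 8.3) = (34.300, 8.3000). On A1, G sits at bearing -90° from S; a 109° counterclockwise sweep puts B at bearing 19°, so B = S + 8.3·(cos 19°, sin 19°) = (42.148, 11.002). The tangent condition forces SB to be normal to BN, so BN runs along (−sin 19°, cos 19°); with |BN| = 16.6, N = (36.743, 26.698). Then |GN| = |N − G| = 26.809.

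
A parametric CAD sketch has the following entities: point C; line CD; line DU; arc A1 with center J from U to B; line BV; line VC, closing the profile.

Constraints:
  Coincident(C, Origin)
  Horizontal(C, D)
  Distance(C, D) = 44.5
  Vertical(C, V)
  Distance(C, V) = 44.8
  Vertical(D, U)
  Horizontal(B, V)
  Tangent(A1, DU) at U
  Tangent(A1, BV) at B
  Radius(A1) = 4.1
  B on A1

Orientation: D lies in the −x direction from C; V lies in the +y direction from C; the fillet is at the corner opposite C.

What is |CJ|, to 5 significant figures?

57.347

C is at the origin; C and D share the same y with |CD| = 44.5 and D on the −x side, so D = (-44.500, 0.0000). C and V share the same x with |CV| = 44.8 and V on the +y side, so V = (0.0000, 44.800). The virtual corner opposite C is at (-44.500, 44.800). A1 meets DU tangentially, so JU is at right angles to DU and A1 meets BV tangentially, so JB is at right angles to BV, with radius 4.1, so the center J sits 4.1 in from both sides at J = (-40.400, 40.700). Then |CJ| = |J − C| = 57.347.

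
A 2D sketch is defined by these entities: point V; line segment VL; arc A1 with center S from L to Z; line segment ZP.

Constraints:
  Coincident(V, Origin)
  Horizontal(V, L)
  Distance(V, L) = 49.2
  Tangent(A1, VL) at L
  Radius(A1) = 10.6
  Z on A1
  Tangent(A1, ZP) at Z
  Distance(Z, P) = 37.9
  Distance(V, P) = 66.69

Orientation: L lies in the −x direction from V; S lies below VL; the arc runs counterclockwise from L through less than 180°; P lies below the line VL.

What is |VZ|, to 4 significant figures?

60.79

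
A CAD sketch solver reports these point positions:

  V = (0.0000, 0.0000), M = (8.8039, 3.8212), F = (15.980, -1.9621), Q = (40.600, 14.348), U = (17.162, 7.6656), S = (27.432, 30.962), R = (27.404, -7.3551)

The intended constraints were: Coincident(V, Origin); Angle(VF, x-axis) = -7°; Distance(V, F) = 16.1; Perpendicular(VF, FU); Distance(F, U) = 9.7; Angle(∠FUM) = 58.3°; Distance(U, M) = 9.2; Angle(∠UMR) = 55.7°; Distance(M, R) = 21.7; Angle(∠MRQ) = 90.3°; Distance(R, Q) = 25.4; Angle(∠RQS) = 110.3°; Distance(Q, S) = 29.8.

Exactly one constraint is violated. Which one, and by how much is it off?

Distance(Q, S) = 29.8 — off by 8.60.

V = (0.00, 0.00) ✓; VF at -7.000° ✓; |VF| = 16.10 ✓; ∠(VF, FU) = 90.00° ✓; |FU| = 9.700 ✓; ∠FUM = 58.30° ✓; |UM| = 9.200 ✓; ∠UMR = 55.70° ✓; |MR| = 21.70 ✓; ∠MRQ = 90.30° ✓; |RQ| = 25.40 ✓; ∠RQS = 110.3° ✓; |QS| = 21.20 ✗.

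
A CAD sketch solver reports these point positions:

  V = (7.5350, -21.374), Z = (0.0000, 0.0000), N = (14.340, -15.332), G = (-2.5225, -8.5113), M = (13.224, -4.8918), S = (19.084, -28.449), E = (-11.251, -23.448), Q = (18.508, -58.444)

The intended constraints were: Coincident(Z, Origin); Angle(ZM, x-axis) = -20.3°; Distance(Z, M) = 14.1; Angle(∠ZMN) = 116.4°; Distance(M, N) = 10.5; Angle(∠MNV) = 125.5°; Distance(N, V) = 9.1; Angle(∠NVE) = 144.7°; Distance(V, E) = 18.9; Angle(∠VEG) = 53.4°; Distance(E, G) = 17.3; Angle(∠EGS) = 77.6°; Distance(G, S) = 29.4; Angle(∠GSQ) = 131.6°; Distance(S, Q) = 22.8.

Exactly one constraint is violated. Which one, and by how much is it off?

Distance(S, Q) = 22.8 — off by 7.20.

Z = (0.00, 0.00) ✓; ZM at -20.30° ✓; |ZM| = 14.10 ✓; ∠ZMN = 116.4° ✓; |MN| = 10.50 ✓; ∠MNV = 125.5° ✓; |NV| = 9.100 ✓; ∠NVE = 144.7° ✓; |VE| = 18.90 ✓; ∠VEG = 53.40° ✓; |EG| = 17.30 ✓; ∠EGS = 77.60° ✓; |GS| = 29.40 ✓; ∠GSQ = 131.6° ✓; |SQ| = 30.00 ✗.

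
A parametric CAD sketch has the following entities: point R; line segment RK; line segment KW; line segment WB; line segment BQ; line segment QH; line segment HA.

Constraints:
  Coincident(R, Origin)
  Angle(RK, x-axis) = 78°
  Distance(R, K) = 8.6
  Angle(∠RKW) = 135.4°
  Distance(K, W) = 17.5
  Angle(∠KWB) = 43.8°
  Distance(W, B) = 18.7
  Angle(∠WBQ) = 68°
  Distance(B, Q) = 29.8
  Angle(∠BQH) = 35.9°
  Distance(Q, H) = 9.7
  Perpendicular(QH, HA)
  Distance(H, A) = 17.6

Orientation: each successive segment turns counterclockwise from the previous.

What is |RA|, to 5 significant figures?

2.2585

R is at the origin; RK runs at 78.0° with length 8.6, so K = (1.7880, 8.4121). ∠RKW = 135.4° gives KW at 122.60° from the x-axis; with |KW| = 17.5, W = (-7.6404, 23.155). ∠KWB = 43.8° gives WB at -101.20° from the x-axis; with |WB| = 18.7, B = (-11.273, 4.8111). ∠WBQ = 68.0° gives BQ at 10.800° from the x-axis; with |BQ| = 29.8, Q = (18.000, 10.395). ∠BQH = 35.9° gives QH at 154.90° from the x-axis; with |QH| = 9.7, H = (9.2155, 14.510). The perpendicularity gives HA at right angles to QH, so HA runs at -115.10°; with |HA| = 17.6, A = (1.7496, -1.4282). Then |RA| = |A − R| = 2.2585.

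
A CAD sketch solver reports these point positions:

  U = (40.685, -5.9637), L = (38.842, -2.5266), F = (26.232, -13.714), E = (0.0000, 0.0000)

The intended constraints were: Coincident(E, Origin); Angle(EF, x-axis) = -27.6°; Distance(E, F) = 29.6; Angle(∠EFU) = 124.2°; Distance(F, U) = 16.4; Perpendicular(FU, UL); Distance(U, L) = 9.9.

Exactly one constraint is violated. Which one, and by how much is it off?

Distance(U, L) = 9.9 — off by 6.00.

E = (0.00, 0.00) ✓; EF at -27.60° ✓; |EF| = 29.60 ✓; ∠EFU = 124.2° ✓; |FU| = 16.40 ✓; ∠(FU, UL) = 90.00° ✓; |UL| = 3.900 ✗.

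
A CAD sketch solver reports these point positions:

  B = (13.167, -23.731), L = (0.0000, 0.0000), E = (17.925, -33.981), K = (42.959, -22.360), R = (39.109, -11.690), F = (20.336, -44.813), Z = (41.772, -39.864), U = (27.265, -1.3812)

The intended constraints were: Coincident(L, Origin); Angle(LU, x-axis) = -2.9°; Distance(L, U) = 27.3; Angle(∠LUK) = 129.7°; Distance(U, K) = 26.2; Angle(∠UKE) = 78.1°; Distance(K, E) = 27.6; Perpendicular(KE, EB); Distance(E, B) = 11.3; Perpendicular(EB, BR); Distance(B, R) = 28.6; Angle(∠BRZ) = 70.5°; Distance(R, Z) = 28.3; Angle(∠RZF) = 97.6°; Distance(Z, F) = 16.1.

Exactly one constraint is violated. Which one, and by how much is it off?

Distance(Z, F) = 16.1 — off by 5.90.

L = (0.00, 0.00) ✓; LU at -2.900° ✓; |LU| = 27.30 ✓; ∠LUK = 129.7° ✓; |UK| = 26.20 ✓; ∠UKE = 78.10° ✓; |KE| = 27.60 ✓; ∠(KE, EB) = 90.00° ✓; |EB| = 11.30 ✓; ∠(EB, BR) = 90.00° ✓; |BR| = 28.60 ✓; ∠BRZ = 70.50° ✓; |RZ| = 28.30 ✓; ∠RZF = 97.60° ✓; |ZF| = 22.00 ✗.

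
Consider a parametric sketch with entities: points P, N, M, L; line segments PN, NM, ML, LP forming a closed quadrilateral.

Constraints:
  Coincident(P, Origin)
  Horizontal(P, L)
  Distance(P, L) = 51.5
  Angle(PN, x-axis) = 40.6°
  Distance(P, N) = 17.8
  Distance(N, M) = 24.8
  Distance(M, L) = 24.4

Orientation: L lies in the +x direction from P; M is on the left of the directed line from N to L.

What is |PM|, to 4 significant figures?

41.86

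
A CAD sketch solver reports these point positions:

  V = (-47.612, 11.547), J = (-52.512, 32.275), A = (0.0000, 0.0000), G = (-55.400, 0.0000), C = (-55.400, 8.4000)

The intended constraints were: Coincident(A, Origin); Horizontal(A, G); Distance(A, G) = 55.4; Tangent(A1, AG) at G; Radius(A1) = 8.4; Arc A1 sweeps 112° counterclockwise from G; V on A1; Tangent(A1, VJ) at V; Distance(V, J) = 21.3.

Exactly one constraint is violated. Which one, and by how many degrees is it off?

Tangent(A1, VJ) at V — off by 8.70°.

A = (0.00, 0.00) ✓; A.y = 0.00, G.y = 0.00 ✓; |AG| = 55.40 ✓; ∠(CG, GA) = 90.00° ✓; |CG| = 8.400 ✓; bearing(C→V) − bearing(C→G) = 112.0° ✓; |CV| = 8.400 ✓; ∠(CV, VJ) = 98.70° ✗; |VJ| = 21.30 ✓.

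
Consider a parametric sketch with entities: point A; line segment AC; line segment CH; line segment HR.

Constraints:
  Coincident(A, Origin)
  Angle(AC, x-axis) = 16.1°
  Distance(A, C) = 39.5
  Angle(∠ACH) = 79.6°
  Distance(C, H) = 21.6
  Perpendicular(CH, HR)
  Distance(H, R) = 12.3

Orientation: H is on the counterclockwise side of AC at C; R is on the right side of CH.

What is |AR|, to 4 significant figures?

53.16

A is at the origin; AC runs at 16.1° with length 39.5, so C = 39.5·(cos 16.1°, sin 16.1°) = (37.95, 10.95). ∠ACH = 79.6°, so CH runs at 16.1° + (180° − 79.6°) = 116.5° from the x-axis; with |CH| = 21.6, H = C + 21.6·(cos 116.5°, sin 116.5°) = (28.31, 30.28). CH is perpendicular to HR; with |HR| = 12.3 on the right of CH, R = H + 12.3·(0.8949, 0.4462) = (39.32, 35.77). Then |AR| = |R − A| = 53.16.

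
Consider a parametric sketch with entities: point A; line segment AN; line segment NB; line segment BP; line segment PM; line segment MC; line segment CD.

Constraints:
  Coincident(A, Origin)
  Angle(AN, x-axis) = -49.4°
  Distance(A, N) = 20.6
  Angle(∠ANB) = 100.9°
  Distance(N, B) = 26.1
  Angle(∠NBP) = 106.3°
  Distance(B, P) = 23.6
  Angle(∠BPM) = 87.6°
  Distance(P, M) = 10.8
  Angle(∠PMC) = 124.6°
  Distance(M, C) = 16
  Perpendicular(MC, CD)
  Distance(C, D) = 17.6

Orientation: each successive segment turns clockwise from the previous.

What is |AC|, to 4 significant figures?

15.21

A is at the origin; AN runs at -49.4° with length 20.6, so N = (13.41, -15.64). ∠ANB = 100.9° gives NB at -128.5° from the x-axis; with |NB| = 26.1, B = (-2.842, -36.07). ∠NBP = 106.3° gives BP at 157.8° from the x-axis; with |BP| = 23.6, P = (-24.69, -27.15). ∠BPM = 87.6° gives PM at 65.40° from the x-axis; with |PM| = 10.8, M = (-20.20, -17.33). ∠PMC = 124.6° gives MC at 10.00° from the x-axis; with |MC| = 16.0, C = (-4.439, -14.55). Then |AC| = |C − A| = 15.21.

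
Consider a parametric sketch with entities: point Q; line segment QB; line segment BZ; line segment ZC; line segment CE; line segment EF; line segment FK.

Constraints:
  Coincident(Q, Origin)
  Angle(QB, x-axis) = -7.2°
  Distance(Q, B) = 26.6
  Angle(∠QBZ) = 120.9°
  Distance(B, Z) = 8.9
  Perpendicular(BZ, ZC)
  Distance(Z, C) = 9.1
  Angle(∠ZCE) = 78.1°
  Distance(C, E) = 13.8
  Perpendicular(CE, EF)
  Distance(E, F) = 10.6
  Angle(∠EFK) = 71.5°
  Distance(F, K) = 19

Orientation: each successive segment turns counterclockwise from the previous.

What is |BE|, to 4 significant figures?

7.766

BZ ⟂ ZC, so ZC runs at 141.9°; with |ZC| = 9.1, C = (24.72, 9.285). ∠ZCE = 78.1° gives CE at -116.2° from the x-axis; with |CE| = 13.8, E = (18.63, -3.097). Then |BE| = |E − B| = 7.766.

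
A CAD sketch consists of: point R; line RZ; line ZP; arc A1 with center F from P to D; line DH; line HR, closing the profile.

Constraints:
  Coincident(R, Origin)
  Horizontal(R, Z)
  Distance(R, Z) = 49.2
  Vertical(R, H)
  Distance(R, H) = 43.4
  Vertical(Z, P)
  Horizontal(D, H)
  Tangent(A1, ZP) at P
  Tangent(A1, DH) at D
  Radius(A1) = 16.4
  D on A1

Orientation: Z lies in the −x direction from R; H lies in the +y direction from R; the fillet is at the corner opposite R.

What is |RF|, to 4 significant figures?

42.48

RH is vertical with |RH| = 43.4 and H on the +y side, so H = (0.000, 43.40). The virtual corner opposite R is at (-49.20, 43.40). Tangency of A1 to ZP means the radius FP is perpendicular to ZP and since A1 is tangent to DH there, FD ⟂ DH, with radius 16.4, so the center F sits 16.4 in from both sides at F = (-32.80, 27.00). Then |RF| = |F − R| = 42.48.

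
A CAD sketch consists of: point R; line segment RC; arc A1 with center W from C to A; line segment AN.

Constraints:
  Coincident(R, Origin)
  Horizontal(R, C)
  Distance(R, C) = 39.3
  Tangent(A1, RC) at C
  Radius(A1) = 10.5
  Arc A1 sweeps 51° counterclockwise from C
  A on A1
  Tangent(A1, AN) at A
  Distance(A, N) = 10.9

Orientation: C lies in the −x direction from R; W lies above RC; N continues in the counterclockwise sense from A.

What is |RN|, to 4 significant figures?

27.25

R is at the origin; R and C share the same y with |RC| = 39.3 and C on the −x side, so C = (-39.30, 0.000). Since A1 is tangent to RC there, WC ⟂ RC, so W = C + (0, 10.5) = (-39.30, 10.50). On A1, C sits at bearing -90° from W; a 51° counterclockwise sweep puts A at bearing -39°, so A = W + 10.5·(cos -39°, sin -39°) = (-31.14, 3.892). A1 meets AN tangentially, so WA is at right angles to AN, so AN runs along (−sin -39°, cos -39°); with |AN| = 10.9, N = (-24.28, 12.36). Then |RN| = |N − R| = 27.25.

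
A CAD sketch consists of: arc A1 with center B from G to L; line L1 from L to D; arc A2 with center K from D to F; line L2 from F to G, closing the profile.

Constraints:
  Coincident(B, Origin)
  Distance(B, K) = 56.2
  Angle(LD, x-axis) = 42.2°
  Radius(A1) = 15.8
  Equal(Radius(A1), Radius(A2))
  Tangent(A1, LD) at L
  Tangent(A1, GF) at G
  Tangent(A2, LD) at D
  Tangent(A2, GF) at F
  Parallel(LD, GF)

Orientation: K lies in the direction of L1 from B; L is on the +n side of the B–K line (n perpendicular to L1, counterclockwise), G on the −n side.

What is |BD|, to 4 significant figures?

58.38

The slot axis is L1's direction at 42.2°, so u = (cos 42.2°, sin 42.2°) = (0.7408, 0.6717) and n = (−sin 42.2°, cos 42.2°) = (-0.6717, 0.7408). B is at the origin and K lies 56.2 along u from B, so K = 56.2·u = (41.63, 37.75). Tangency of A1 to both parallel lines with radius 15.8 puts L and G at B ± 15.8·n: L = (-10.61, 11.70), G = (10.61, -11.70). Equal radii place D and F the same way about K: D = K + 15.8·n = (31.02, 49.46), F = K − 15.8·n = (52.25, 26.05). Then |BD| = |D − B| = 58.38.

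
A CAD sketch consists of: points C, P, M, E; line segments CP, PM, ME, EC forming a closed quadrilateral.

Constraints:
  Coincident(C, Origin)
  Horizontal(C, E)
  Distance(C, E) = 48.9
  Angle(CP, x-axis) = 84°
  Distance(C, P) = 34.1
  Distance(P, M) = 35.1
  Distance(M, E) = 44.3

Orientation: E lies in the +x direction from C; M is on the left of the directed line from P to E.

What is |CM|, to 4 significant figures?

56.93

C is at the origin; CE is horizontal with |CE| = 48.9 and E in +x, so E = (48.9, 0). CP runs at 84.0° with |CP| = 34.1, so P = (3.564, 33.91). M is determined by |PM| = 35.1 and |ME| = 44.3 together: it lies at the intersection of circle(P, 35.1) and circle(E, 44.3). With |PE| = 56.62, the foot of the radical line on PE is 21.86 from P and the perpendicular offset is √(35.1² − 21.86²) = 27.46. Taking the left-of-PE solution: M = (37.52, 42.81).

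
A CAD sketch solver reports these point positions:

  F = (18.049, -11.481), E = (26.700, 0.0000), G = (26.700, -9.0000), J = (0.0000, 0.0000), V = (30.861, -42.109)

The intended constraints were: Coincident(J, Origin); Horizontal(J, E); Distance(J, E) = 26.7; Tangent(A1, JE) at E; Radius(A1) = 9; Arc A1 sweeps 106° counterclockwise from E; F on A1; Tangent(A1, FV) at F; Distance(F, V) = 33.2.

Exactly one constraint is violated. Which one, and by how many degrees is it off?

Tangent(A1, FV) at F — off by 6.70°.

J = (0.00, 0.00) ✓; J.y = 0.00, E.y = 0.00 ✓; |JE| = 26.70 ✓; ∠(GE, EJ) = 90.00° ✓; |GE| = 9.000 ✓; bearing(G→F) − bearing(G→E) = 106.0° ✓; |GF| = 9.000 ✓; ∠(GF, FV) = 83.30° ✗; |FV| = 33.20 ✓.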